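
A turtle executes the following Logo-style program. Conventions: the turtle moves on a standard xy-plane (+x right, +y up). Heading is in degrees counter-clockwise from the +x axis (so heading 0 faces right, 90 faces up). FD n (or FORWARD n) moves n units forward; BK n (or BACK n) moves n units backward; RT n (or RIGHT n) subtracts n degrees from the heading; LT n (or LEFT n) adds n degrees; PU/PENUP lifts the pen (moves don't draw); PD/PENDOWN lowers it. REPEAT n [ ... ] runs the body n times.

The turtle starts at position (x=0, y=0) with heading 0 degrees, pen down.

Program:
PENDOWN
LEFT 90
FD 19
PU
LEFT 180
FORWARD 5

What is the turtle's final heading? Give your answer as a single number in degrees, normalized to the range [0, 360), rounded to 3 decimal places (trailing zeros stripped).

Answer: 270

Derivation:
Executing turtle program step by step:
Start: pos=(0,0), heading=0, pen down
PD: pen down
LT 90: heading 0 -> 90
FD 19: (0,0) -> (0,19) [heading=90, draw]
PU: pen up
LT 180: heading 90 -> 270
FD 5: (0,19) -> (0,14) [heading=270, move]
Final: pos=(0,14), heading=270, 1 segment(s) drawn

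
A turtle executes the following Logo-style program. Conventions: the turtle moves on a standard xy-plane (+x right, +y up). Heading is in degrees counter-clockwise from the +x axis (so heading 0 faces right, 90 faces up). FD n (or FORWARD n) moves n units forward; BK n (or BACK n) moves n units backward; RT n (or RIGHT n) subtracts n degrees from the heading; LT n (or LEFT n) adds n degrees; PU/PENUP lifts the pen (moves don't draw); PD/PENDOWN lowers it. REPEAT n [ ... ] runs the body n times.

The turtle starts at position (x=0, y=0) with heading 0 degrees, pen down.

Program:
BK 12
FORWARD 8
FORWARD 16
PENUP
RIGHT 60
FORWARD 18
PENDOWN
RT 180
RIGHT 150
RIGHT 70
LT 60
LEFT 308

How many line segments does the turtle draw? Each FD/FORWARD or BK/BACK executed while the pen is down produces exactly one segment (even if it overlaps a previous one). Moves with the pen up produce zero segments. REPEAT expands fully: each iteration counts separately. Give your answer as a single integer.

Executing turtle program step by step:
Start: pos=(0,0), heading=0, pen down
BK 12: (0,0) -> (-12,0) [heading=0, draw]
FD 8: (-12,0) -> (-4,0) [heading=0, draw]
FD 16: (-4,0) -> (12,0) [heading=0, draw]
PU: pen up
RT 60: heading 0 -> 300
FD 18: (12,0) -> (21,-15.588) [heading=300, move]
PD: pen down
RT 180: heading 300 -> 120
RT 150: heading 120 -> 330
RT 70: heading 330 -> 260
LT 60: heading 260 -> 320
LT 308: heading 320 -> 268
Final: pos=(21,-15.588), heading=268, 3 segment(s) drawn
Segments drawn: 3

Answer: 3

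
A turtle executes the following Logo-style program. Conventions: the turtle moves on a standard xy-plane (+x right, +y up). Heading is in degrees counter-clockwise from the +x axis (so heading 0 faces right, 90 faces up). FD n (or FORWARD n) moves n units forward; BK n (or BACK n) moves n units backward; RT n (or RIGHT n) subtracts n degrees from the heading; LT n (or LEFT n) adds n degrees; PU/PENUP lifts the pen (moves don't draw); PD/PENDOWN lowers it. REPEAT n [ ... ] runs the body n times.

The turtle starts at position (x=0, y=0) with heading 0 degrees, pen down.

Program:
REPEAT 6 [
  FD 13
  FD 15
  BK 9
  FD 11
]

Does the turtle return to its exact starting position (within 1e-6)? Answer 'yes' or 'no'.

Executing turtle program step by step:
Start: pos=(0,0), heading=0, pen down
REPEAT 6 [
  -- iteration 1/6 --
  FD 13: (0,0) -> (13,0) [heading=0, draw]
  FD 15: (13,0) -> (28,0) [heading=0, draw]
  BK 9: (28,0) -> (19,0) [heading=0, draw]
  FD 11: (19,0) -> (30,0) [heading=0, draw]
  -- iteration 2/6 --
  FD 13: (30,0) -> (43,0) [heading=0, draw]
  FD 15: (43,0) -> (58,0) [heading=0, draw]
  BK 9: (58,0) -> (49,0) [heading=0, draw]
  FD 11: (49,0) -> (60,0) [heading=0, draw]
  -- iteration 3/6 --
  FD 13: (60,0) -> (73,0) [heading=0, draw]
  FD 15: (73,0) -> (88,0) [heading=0, draw]
  BK 9: (88,0) -> (79,0) [heading=0, draw]
  FD 11: (79,0) -> (90,0) [heading=0, draw]
  -- iteration 4/6 --
  FD 13: (90,0) -> (103,0) [heading=0, draw]
  FD 15: (103,0) -> (118,0) [heading=0, draw]
  BK 9: (118,0) -> (109,0) [heading=0, draw]
  FD 11: (109,0) -> (120,0) [heading=0, draw]
  -- iteration 5/6 --
  FD 13: (120,0) -> (133,0) [heading=0, draw]
  FD 15: (133,0) -> (148,0) [heading=0, draw]
  BK 9: (148,0) -> (139,0) [heading=0, draw]
  FD 11: (139,0) -> (150,0) [heading=0, draw]
  -- iteration 6/6 --
  FD 13: (150,0) -> (163,0) [heading=0, draw]
  FD 15: (163,0) -> (178,0) [heading=0, draw]
  BK 9: (178,0) -> (169,0) [heading=0, draw]
  FD 11: (169,0) -> (180,0) [heading=0, draw]
]
Final: pos=(180,0), heading=0, 24 segment(s) drawn

Start position: (0, 0)
Final position: (180, 0)
Distance = 180; >= 1e-6 -> NOT closed

Answer: no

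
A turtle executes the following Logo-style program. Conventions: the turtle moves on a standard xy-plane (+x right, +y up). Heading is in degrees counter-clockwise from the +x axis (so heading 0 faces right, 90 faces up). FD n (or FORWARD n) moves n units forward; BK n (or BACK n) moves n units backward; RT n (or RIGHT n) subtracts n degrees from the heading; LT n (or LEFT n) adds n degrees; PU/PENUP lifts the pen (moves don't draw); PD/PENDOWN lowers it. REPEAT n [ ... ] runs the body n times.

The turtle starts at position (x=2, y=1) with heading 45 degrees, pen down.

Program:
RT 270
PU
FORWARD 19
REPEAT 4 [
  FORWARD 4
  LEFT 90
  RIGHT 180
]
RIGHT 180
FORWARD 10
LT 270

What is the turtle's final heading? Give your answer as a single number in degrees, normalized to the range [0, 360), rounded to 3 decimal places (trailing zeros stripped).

Answer: 225

Derivation:
Executing turtle program step by step:
Start: pos=(2,1), heading=45, pen down
RT 270: heading 45 -> 135
PU: pen up
FD 19: (2,1) -> (-11.435,14.435) [heading=135, move]
REPEAT 4 [
  -- iteration 1/4 --
  FD 4: (-11.435,14.435) -> (-14.263,17.263) [heading=135, move]
  LT 90: heading 135 -> 225
  RT 180: heading 225 -> 45
  -- iteration 2/4 --
  FD 4: (-14.263,17.263) -> (-11.435,20.092) [heading=45, move]
  LT 90: heading 45 -> 135
  RT 180: heading 135 -> 315
  -- iteration 3/4 --
  FD 4: (-11.435,20.092) -> (-8.607,17.263) [heading=315, move]
  LT 90: heading 315 -> 45
  RT 180: heading 45 -> 225
  -- iteration 4/4 --
  FD 4: (-8.607,17.263) -> (-11.435,14.435) [heading=225, move]
  LT 90: heading 225 -> 315
  RT 180: heading 315 -> 135
]
RT 180: heading 135 -> 315
FD 10: (-11.435,14.435) -> (-4.364,7.364) [heading=315, move]
LT 270: heading 315 -> 225
Final: pos=(-4.364,7.364), heading=225, 0 segment(s) drawn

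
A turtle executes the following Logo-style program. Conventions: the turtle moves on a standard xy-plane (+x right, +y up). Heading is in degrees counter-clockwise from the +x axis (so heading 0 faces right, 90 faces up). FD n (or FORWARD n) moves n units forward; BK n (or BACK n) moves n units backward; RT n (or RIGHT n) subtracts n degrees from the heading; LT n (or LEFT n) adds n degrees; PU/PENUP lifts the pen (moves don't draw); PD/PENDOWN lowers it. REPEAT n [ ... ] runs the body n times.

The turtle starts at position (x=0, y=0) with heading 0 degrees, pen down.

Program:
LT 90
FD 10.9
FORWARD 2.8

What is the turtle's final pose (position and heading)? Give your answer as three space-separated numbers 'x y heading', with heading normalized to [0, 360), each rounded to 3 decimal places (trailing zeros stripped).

Executing turtle program step by step:
Start: pos=(0,0), heading=0, pen down
LT 90: heading 0 -> 90
FD 10.9: (0,0) -> (0,10.9) [heading=90, draw]
FD 2.8: (0,10.9) -> (0,13.7) [heading=90, draw]
Final: pos=(0,13.7), heading=90, 2 segment(s) drawn

Answer: 0 13.7 90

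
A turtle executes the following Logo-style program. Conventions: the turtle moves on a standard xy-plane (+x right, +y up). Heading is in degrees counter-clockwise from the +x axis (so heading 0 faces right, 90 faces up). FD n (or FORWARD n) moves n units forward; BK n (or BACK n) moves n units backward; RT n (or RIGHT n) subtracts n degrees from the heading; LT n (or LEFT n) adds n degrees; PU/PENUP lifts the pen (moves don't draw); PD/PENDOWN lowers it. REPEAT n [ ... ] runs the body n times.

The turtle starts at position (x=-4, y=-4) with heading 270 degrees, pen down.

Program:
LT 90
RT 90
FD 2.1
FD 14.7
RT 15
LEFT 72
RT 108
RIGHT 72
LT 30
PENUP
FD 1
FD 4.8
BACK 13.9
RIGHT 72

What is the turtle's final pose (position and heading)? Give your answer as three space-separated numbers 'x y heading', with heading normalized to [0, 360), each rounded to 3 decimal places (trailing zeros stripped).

Executing turtle program step by step:
Start: pos=(-4,-4), heading=270, pen down
LT 90: heading 270 -> 0
RT 90: heading 0 -> 270
FD 2.1: (-4,-4) -> (-4,-6.1) [heading=270, draw]
FD 14.7: (-4,-6.1) -> (-4,-20.8) [heading=270, draw]
RT 15: heading 270 -> 255
LT 72: heading 255 -> 327
RT 108: heading 327 -> 219
RT 72: heading 219 -> 147
LT 30: heading 147 -> 177
PU: pen up
FD 1: (-4,-20.8) -> (-4.999,-20.748) [heading=177, move]
FD 4.8: (-4.999,-20.748) -> (-9.792,-20.496) [heading=177, move]
BK 13.9: (-9.792,-20.496) -> (4.089,-21.224) [heading=177, move]
RT 72: heading 177 -> 105
Final: pos=(4.089,-21.224), heading=105, 2 segment(s) drawn

Answer: 4.089 -21.224 105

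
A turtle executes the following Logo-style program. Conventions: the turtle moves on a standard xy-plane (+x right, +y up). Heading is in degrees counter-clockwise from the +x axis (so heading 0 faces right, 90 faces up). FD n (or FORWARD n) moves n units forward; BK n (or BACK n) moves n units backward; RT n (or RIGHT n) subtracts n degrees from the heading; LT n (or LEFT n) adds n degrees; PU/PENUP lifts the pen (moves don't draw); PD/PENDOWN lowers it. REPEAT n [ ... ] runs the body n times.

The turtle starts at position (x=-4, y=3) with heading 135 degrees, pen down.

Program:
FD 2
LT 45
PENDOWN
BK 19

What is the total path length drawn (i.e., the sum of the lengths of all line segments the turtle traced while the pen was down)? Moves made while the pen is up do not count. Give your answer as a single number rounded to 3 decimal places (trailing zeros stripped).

Executing turtle program step by step:
Start: pos=(-4,3), heading=135, pen down
FD 2: (-4,3) -> (-5.414,4.414) [heading=135, draw]
LT 45: heading 135 -> 180
PD: pen down
BK 19: (-5.414,4.414) -> (13.586,4.414) [heading=180, draw]
Final: pos=(13.586,4.414), heading=180, 2 segment(s) drawn

Segment lengths:
  seg 1: (-4,3) -> (-5.414,4.414), length = 2
  seg 2: (-5.414,4.414) -> (13.586,4.414), length = 19
Total = 21

Answer: 21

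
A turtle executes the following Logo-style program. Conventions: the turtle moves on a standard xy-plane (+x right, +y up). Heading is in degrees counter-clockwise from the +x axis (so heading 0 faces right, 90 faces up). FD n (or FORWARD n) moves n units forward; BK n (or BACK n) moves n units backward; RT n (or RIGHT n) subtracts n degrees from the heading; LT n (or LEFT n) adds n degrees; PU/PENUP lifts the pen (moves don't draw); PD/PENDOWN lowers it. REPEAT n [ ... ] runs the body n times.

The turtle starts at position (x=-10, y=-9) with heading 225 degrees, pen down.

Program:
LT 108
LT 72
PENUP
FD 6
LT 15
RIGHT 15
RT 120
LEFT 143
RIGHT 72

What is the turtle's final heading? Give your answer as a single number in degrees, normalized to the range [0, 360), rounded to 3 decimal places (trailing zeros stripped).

Executing turtle program step by step:
Start: pos=(-10,-9), heading=225, pen down
LT 108: heading 225 -> 333
LT 72: heading 333 -> 45
PU: pen up
FD 6: (-10,-9) -> (-5.757,-4.757) [heading=45, move]
LT 15: heading 45 -> 60
RT 15: heading 60 -> 45
RT 120: heading 45 -> 285
LT 143: heading 285 -> 68
RT 72: heading 68 -> 356
Final: pos=(-5.757,-4.757), heading=356, 0 segment(s) drawn

Answer: 356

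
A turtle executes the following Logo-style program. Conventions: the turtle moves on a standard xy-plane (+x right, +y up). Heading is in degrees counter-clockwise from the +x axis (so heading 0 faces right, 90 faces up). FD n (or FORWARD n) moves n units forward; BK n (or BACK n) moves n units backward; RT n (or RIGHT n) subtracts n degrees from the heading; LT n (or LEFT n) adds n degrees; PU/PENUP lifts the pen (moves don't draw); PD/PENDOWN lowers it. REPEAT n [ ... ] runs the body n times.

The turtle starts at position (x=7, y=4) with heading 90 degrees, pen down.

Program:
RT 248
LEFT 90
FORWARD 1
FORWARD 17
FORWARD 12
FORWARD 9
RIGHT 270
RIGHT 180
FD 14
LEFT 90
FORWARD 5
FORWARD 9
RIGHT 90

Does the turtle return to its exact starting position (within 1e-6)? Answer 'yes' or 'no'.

Executing turtle program step by step:
Start: pos=(7,4), heading=90, pen down
RT 248: heading 90 -> 202
LT 90: heading 202 -> 292
FD 1: (7,4) -> (7.375,3.073) [heading=292, draw]
FD 17: (7.375,3.073) -> (13.743,-12.689) [heading=292, draw]
FD 12: (13.743,-12.689) -> (18.238,-23.816) [heading=292, draw]
FD 9: (18.238,-23.816) -> (21.61,-32.16) [heading=292, draw]
RT 270: heading 292 -> 22
RT 180: heading 22 -> 202
FD 14: (21.61,-32.16) -> (8.629,-37.405) [heading=202, draw]
LT 90: heading 202 -> 292
FD 5: (8.629,-37.405) -> (10.502,-42.041) [heading=292, draw]
FD 9: (10.502,-42.041) -> (13.874,-50.385) [heading=292, draw]
RT 90: heading 292 -> 202
Final: pos=(13.874,-50.385), heading=202, 7 segment(s) drawn

Start position: (7, 4)
Final position: (13.874, -50.385)
Distance = 54.818; >= 1e-6 -> NOT closed

Answer: no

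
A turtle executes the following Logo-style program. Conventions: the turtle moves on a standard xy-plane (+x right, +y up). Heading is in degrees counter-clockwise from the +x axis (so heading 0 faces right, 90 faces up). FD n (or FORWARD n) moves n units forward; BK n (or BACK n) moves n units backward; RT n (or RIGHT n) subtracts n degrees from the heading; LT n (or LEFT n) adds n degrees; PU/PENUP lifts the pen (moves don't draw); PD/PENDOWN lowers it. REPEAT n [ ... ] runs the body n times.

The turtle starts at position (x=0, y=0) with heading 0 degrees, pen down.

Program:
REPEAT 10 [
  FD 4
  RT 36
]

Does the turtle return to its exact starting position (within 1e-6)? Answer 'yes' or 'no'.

Answer: yes

Derivation:
Executing turtle program step by step:
Start: pos=(0,0), heading=0, pen down
REPEAT 10 [
  -- iteration 1/10 --
  FD 4: (0,0) -> (4,0) [heading=0, draw]
  RT 36: heading 0 -> 324
  -- iteration 2/10 --
  FD 4: (4,0) -> (7.236,-2.351) [heading=324, draw]
  RT 36: heading 324 -> 288
  -- iteration 3/10 --
  FD 4: (7.236,-2.351) -> (8.472,-6.155) [heading=288, draw]
  RT 36: heading 288 -> 252
  -- iteration 4/10 --
  FD 4: (8.472,-6.155) -> (7.236,-9.96) [heading=252, draw]
  RT 36: heading 252 -> 216
  -- iteration 5/10 --
  FD 4: (7.236,-9.96) -> (4,-12.311) [heading=216, draw]
  RT 36: heading 216 -> 180
  -- iteration 6/10 --
  FD 4: (4,-12.311) -> (0,-12.311) [heading=180, draw]
  RT 36: heading 180 -> 144
  -- iteration 7/10 --
  FD 4: (0,-12.311) -> (-3.236,-9.96) [heading=144, draw]
  RT 36: heading 144 -> 108
  -- iteration 8/10 --
  FD 4: (-3.236,-9.96) -> (-4.472,-6.155) [heading=108, draw]
  RT 36: heading 108 -> 72
  -- iteration 9/10 --
  FD 4: (-4.472,-6.155) -> (-3.236,-2.351) [heading=72, draw]
  RT 36: heading 72 -> 36
  -- iteration 10/10 --
  FD 4: (-3.236,-2.351) -> (0,0) [heading=36, draw]
  RT 36: heading 36 -> 0
]
Final: pos=(0,0), heading=0, 10 segment(s) drawn

Start position: (0, 0)
Final position: (0, 0)
Distance = 0; < 1e-6 -> CLOSED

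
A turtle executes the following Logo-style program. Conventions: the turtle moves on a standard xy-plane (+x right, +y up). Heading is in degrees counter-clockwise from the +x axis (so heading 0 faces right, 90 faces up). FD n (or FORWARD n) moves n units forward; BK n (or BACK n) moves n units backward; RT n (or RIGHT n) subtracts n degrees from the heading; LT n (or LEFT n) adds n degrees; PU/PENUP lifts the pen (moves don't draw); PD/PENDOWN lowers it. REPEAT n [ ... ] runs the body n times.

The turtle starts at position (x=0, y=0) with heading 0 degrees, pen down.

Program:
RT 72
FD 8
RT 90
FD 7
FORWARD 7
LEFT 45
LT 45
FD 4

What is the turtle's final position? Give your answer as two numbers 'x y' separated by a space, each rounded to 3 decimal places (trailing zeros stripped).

Executing turtle program step by step:
Start: pos=(0,0), heading=0, pen down
RT 72: heading 0 -> 288
FD 8: (0,0) -> (2.472,-7.608) [heading=288, draw]
RT 90: heading 288 -> 198
FD 7: (2.472,-7.608) -> (-4.185,-9.772) [heading=198, draw]
FD 7: (-4.185,-9.772) -> (-10.843,-11.935) [heading=198, draw]
LT 45: heading 198 -> 243
LT 45: heading 243 -> 288
FD 4: (-10.843,-11.935) -> (-9.607,-15.739) [heading=288, draw]
Final: pos=(-9.607,-15.739), heading=288, 4 segment(s) drawn

Answer: -9.607 -15.739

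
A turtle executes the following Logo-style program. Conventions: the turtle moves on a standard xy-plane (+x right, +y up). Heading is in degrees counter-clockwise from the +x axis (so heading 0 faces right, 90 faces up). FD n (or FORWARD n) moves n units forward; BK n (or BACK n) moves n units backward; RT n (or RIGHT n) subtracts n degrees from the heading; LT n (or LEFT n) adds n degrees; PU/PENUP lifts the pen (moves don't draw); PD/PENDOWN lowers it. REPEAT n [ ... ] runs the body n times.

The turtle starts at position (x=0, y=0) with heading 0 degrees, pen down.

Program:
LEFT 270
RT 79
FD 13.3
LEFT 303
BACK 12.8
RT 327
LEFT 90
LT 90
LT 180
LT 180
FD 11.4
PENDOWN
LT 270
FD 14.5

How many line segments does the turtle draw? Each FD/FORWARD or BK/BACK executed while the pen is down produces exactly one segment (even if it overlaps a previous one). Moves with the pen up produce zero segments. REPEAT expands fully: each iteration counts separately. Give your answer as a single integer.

Executing turtle program step by step:
Start: pos=(0,0), heading=0, pen down
LT 270: heading 0 -> 270
RT 79: heading 270 -> 191
FD 13.3: (0,0) -> (-13.056,-2.538) [heading=191, draw]
LT 303: heading 191 -> 134
BK 12.8: (-13.056,-2.538) -> (-4.164,-11.745) [heading=134, draw]
RT 327: heading 134 -> 167
LT 90: heading 167 -> 257
LT 90: heading 257 -> 347
LT 180: heading 347 -> 167
LT 180: heading 167 -> 347
FD 11.4: (-4.164,-11.745) -> (6.944,-14.31) [heading=347, draw]
PD: pen down
LT 270: heading 347 -> 257
FD 14.5: (6.944,-14.31) -> (3.682,-28.438) [heading=257, draw]
Final: pos=(3.682,-28.438), heading=257, 4 segment(s) drawn
Segments drawn: 4

Answer: 4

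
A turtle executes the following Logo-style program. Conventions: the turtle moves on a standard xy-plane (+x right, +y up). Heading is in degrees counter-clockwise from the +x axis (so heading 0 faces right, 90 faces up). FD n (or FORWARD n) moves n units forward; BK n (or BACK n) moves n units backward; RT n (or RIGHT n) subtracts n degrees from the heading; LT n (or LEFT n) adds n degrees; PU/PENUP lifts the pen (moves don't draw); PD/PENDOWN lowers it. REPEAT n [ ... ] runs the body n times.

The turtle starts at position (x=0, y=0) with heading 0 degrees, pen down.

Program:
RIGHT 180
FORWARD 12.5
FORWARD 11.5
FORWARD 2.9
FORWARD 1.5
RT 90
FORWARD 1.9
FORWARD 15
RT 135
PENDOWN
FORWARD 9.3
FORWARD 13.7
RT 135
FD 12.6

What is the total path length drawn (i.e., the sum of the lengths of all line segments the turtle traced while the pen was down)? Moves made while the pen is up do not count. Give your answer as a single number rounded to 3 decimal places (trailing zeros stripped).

Executing turtle program step by step:
Start: pos=(0,0), heading=0, pen down
RT 180: heading 0 -> 180
FD 12.5: (0,0) -> (-12.5,0) [heading=180, draw]
FD 11.5: (-12.5,0) -> (-24,0) [heading=180, draw]
FD 2.9: (-24,0) -> (-26.9,0) [heading=180, draw]
FD 1.5: (-26.9,0) -> (-28.4,0) [heading=180, draw]
RT 90: heading 180 -> 90
FD 1.9: (-28.4,0) -> (-28.4,1.9) [heading=90, draw]
FD 15: (-28.4,1.9) -> (-28.4,16.9) [heading=90, draw]
RT 135: heading 90 -> 315
PD: pen down
FD 9.3: (-28.4,16.9) -> (-21.824,10.324) [heading=315, draw]
FD 13.7: (-21.824,10.324) -> (-12.137,0.637) [heading=315, draw]
RT 135: heading 315 -> 180
FD 12.6: (-12.137,0.637) -> (-24.737,0.637) [heading=180, draw]
Final: pos=(-24.737,0.637), heading=180, 9 segment(s) drawn

Segment lengths:
  seg 1: (0,0) -> (-12.5,0), length = 12.5
  seg 2: (-12.5,0) -> (-24,0), length = 11.5
  seg 3: (-24,0) -> (-26.9,0), length = 2.9
  seg 4: (-26.9,0) -> (-28.4,0), length = 1.5
  seg 5: (-28.4,0) -> (-28.4,1.9), length = 1.9
  seg 6: (-28.4,1.9) -> (-28.4,16.9), length = 15
  seg 7: (-28.4,16.9) -> (-21.824,10.324), length = 9.3
  seg 8: (-21.824,10.324) -> (-12.137,0.637), length = 13.7
  seg 9: (-12.137,0.637) -> (-24.737,0.637), length = 12.6
Total = 80.9

Answer: 80.9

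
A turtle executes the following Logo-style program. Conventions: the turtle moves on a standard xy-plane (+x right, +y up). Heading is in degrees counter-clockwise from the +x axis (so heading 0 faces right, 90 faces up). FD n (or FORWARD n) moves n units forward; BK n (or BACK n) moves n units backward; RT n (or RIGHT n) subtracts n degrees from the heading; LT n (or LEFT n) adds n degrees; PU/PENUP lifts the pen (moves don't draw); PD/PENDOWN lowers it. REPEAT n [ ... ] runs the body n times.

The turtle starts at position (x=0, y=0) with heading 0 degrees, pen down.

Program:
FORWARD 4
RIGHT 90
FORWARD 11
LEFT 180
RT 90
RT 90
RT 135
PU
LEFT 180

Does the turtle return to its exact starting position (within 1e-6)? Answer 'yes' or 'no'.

Executing turtle program step by step:
Start: pos=(0,0), heading=0, pen down
FD 4: (0,0) -> (4,0) [heading=0, draw]
RT 90: heading 0 -> 270
FD 11: (4,0) -> (4,-11) [heading=270, draw]
LT 180: heading 270 -> 90
RT 90: heading 90 -> 0
RT 90: heading 0 -> 270
RT 135: heading 270 -> 135
PU: pen up
LT 180: heading 135 -> 315
Final: pos=(4,-11), heading=315, 2 segment(s) drawn

Start position: (0, 0)
Final position: (4, -11)
Distance = 11.705; >= 1e-6 -> NOT closed

Answer: no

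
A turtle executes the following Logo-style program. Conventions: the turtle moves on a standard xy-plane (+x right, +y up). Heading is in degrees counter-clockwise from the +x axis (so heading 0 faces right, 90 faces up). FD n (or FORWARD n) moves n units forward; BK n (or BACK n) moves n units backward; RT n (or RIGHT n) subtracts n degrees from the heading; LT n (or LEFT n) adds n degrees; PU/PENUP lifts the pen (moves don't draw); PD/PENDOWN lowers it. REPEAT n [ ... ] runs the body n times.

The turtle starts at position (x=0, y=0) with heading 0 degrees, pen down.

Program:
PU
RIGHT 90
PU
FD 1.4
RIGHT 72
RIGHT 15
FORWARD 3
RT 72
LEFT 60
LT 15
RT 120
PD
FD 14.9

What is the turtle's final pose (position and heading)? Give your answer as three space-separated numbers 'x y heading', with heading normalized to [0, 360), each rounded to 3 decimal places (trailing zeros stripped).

Answer: 3.064 12.055 66

Derivation:
Executing turtle program step by step:
Start: pos=(0,0), heading=0, pen down
PU: pen up
RT 90: heading 0 -> 270
PU: pen up
FD 1.4: (0,0) -> (0,-1.4) [heading=270, move]
RT 72: heading 270 -> 198
RT 15: heading 198 -> 183
FD 3: (0,-1.4) -> (-2.996,-1.557) [heading=183, move]
RT 72: heading 183 -> 111
LT 60: heading 111 -> 171
LT 15: heading 171 -> 186
RT 120: heading 186 -> 66
PD: pen down
FD 14.9: (-2.996,-1.557) -> (3.064,12.055) [heading=66, draw]
Final: pos=(3.064,12.055), heading=66, 1 segment(s) drawn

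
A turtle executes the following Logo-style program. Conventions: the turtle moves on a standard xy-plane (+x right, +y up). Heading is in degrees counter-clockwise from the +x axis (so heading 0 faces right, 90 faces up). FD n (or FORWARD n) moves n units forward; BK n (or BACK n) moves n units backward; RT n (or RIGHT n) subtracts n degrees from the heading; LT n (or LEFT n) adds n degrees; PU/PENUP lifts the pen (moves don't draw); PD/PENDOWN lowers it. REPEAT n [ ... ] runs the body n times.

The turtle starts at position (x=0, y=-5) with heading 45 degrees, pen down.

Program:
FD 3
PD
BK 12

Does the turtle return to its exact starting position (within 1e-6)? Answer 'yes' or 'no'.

Executing turtle program step by step:
Start: pos=(0,-5), heading=45, pen down
FD 3: (0,-5) -> (2.121,-2.879) [heading=45, draw]
PD: pen down
BK 12: (2.121,-2.879) -> (-6.364,-11.364) [heading=45, draw]
Final: pos=(-6.364,-11.364), heading=45, 2 segment(s) drawn

Start position: (0, -5)
Final position: (-6.364, -11.364)
Distance = 9; >= 1e-6 -> NOT closed

Answer: no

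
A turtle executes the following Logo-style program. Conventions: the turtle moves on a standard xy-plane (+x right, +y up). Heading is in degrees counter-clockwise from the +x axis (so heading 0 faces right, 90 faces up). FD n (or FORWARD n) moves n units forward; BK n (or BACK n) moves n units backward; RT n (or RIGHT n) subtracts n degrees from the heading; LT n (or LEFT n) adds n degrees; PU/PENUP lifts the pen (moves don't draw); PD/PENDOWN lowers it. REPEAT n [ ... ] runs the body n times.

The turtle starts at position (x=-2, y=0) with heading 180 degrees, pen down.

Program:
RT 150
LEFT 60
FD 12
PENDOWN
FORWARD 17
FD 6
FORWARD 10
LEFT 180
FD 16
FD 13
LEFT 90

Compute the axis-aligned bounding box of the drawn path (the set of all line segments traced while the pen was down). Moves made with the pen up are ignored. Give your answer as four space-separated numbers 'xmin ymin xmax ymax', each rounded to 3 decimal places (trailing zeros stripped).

Answer: -2 0 -2 45

Derivation:
Executing turtle program step by step:
Start: pos=(-2,0), heading=180, pen down
RT 150: heading 180 -> 30
LT 60: heading 30 -> 90
FD 12: (-2,0) -> (-2,12) [heading=90, draw]
PD: pen down
FD 17: (-2,12) -> (-2,29) [heading=90, draw]
FD 6: (-2,29) -> (-2,35) [heading=90, draw]
FD 10: (-2,35) -> (-2,45) [heading=90, draw]
LT 180: heading 90 -> 270
FD 16: (-2,45) -> (-2,29) [heading=270, draw]
FD 13: (-2,29) -> (-2,16) [heading=270, draw]
LT 90: heading 270 -> 0
Final: pos=(-2,16), heading=0, 6 segment(s) drawn

Segment endpoints: x in {-2, -2, -2, -2, -2, -2}, y in {0, 12, 16, 29, 35, 45}
xmin=-2, ymin=0, xmax=-2, ymax=45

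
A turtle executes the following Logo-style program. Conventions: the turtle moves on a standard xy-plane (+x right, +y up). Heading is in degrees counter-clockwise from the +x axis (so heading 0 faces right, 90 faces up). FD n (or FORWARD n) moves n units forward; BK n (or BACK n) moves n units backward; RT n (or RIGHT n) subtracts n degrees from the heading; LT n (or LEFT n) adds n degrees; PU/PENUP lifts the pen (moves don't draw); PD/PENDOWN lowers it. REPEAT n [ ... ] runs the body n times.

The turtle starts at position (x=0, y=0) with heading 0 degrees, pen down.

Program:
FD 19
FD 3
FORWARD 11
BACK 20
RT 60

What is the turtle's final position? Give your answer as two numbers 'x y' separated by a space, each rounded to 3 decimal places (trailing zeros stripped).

Executing turtle program step by step:
Start: pos=(0,0), heading=0, pen down
FD 19: (0,0) -> (19,0) [heading=0, draw]
FD 3: (19,0) -> (22,0) [heading=0, draw]
FD 11: (22,0) -> (33,0) [heading=0, draw]
BK 20: (33,0) -> (13,0) [heading=0, draw]
RT 60: heading 0 -> 300
Final: pos=(13,0), heading=300, 4 segment(s) drawn

Answer: 13 0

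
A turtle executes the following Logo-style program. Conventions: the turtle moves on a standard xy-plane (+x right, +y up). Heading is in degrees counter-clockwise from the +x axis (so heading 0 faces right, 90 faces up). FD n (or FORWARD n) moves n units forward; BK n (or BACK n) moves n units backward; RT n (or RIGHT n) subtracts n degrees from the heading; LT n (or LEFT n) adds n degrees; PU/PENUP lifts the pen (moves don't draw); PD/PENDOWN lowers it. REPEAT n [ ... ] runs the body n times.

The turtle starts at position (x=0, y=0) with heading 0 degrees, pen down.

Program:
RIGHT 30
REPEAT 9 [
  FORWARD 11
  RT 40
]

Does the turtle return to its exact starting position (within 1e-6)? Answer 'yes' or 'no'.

Answer: yes

Derivation:
Executing turtle program step by step:
Start: pos=(0,0), heading=0, pen down
RT 30: heading 0 -> 330
REPEAT 9 [
  -- iteration 1/9 --
  FD 11: (0,0) -> (9.526,-5.5) [heading=330, draw]
  RT 40: heading 330 -> 290
  -- iteration 2/9 --
  FD 11: (9.526,-5.5) -> (13.289,-15.837) [heading=290, draw]
  RT 40: heading 290 -> 250
  -- iteration 3/9 --
  FD 11: (13.289,-15.837) -> (9.526,-26.173) [heading=250, draw]
  RT 40: heading 250 -> 210
  -- iteration 4/9 --
  FD 11: (9.526,-26.173) -> (0,-31.673) [heading=210, draw]
  RT 40: heading 210 -> 170
  -- iteration 5/9 --
  FD 11: (0,-31.673) -> (-10.833,-29.763) [heading=170, draw]
  RT 40: heading 170 -> 130
  -- iteration 6/9 --
  FD 11: (-10.833,-29.763) -> (-17.904,-21.337) [heading=130, draw]
  RT 40: heading 130 -> 90
  -- iteration 7/9 --
  FD 11: (-17.904,-21.337) -> (-17.904,-10.337) [heading=90, draw]
  RT 40: heading 90 -> 50
  -- iteration 8/9 --
  FD 11: (-17.904,-10.337) -> (-10.833,-1.91) [heading=50, draw]
  RT 40: heading 50 -> 10
  -- iteration 9/9 --
  FD 11: (-10.833,-1.91) -> (0,0) [heading=10, draw]
  RT 40: heading 10 -> 330
]
Final: pos=(0,0), heading=330, 9 segment(s) drawn

Start position: (0, 0)
Final position: (0, 0)
Distance = 0; < 1e-6 -> CLOSED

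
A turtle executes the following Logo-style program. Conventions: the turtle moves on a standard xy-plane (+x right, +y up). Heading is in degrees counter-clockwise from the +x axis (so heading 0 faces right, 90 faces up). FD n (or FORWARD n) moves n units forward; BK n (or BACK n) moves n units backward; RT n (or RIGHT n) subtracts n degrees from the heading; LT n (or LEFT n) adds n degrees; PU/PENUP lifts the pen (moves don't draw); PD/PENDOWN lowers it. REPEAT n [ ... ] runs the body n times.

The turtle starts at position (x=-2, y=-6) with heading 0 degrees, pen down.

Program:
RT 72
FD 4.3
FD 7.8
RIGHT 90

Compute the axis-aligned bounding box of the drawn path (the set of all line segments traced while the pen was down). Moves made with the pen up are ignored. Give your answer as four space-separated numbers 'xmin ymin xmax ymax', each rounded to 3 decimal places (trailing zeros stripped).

Executing turtle program step by step:
Start: pos=(-2,-6), heading=0, pen down
RT 72: heading 0 -> 288
FD 4.3: (-2,-6) -> (-0.671,-10.09) [heading=288, draw]
FD 7.8: (-0.671,-10.09) -> (1.739,-17.508) [heading=288, draw]
RT 90: heading 288 -> 198
Final: pos=(1.739,-17.508), heading=198, 2 segment(s) drawn

Segment endpoints: x in {-2, -0.671, 1.739}, y in {-17.508, -10.09, -6}
xmin=-2, ymin=-17.508, xmax=1.739, ymax=-6

Answer: -2 -17.508 1.739 -6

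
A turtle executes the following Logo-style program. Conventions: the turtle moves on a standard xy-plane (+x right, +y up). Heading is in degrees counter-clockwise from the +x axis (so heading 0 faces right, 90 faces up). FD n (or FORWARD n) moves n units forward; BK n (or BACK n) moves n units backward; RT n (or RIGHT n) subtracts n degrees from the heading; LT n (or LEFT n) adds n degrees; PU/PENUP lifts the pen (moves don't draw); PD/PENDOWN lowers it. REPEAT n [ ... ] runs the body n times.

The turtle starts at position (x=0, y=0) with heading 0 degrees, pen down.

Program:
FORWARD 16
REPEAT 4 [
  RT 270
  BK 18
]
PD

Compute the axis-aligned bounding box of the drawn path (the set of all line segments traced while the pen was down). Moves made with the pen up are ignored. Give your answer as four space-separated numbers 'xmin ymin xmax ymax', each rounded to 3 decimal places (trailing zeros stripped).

Executing turtle program step by step:
Start: pos=(0,0), heading=0, pen down
FD 16: (0,0) -> (16,0) [heading=0, draw]
REPEAT 4 [
  -- iteration 1/4 --
  RT 270: heading 0 -> 90
  BK 18: (16,0) -> (16,-18) [heading=90, draw]
  -- iteration 2/4 --
  RT 270: heading 90 -> 180
  BK 18: (16,-18) -> (34,-18) [heading=180, draw]
  -- iteration 3/4 --
  RT 270: heading 180 -> 270
  BK 18: (34,-18) -> (34,0) [heading=270, draw]
  -- iteration 4/4 --
  RT 270: heading 270 -> 0
  BK 18: (34,0) -> (16,0) [heading=0, draw]
]
PD: pen down
Final: pos=(16,0), heading=0, 5 segment(s) drawn

Segment endpoints: x in {0, 16, 16, 16, 34, 34}, y in {-18, -18, 0, 0, 0}
xmin=0, ymin=-18, xmax=34, ymax=0

Answer: 0 -18 34 0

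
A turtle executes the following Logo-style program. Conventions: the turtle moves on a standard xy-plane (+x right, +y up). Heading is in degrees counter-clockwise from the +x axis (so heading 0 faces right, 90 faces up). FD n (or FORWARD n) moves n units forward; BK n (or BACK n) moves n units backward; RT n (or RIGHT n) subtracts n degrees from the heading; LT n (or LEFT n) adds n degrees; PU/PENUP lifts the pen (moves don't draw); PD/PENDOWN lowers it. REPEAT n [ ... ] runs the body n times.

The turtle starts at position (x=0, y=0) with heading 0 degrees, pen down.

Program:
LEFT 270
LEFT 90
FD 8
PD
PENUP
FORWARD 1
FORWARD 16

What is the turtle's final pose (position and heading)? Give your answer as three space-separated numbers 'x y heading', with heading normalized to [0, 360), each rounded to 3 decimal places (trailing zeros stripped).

Answer: 25 0 0

Derivation:
Executing turtle program step by step:
Start: pos=(0,0), heading=0, pen down
LT 270: heading 0 -> 270
LT 90: heading 270 -> 0
FD 8: (0,0) -> (8,0) [heading=0, draw]
PD: pen down
PU: pen up
FD 1: (8,0) -> (9,0) [heading=0, move]
FD 16: (9,0) -> (25,0) [heading=0, move]
Final: pos=(25,0), heading=0, 1 segment(s) drawn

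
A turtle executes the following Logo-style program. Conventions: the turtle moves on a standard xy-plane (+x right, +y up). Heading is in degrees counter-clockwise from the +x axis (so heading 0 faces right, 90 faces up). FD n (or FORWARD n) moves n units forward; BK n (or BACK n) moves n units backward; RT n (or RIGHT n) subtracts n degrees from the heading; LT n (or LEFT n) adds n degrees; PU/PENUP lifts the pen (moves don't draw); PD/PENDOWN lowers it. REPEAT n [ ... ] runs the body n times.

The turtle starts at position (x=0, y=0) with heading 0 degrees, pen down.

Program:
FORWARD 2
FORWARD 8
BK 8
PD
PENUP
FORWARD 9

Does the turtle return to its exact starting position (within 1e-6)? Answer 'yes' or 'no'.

Executing turtle program step by step:
Start: pos=(0,0), heading=0, pen down
FD 2: (0,0) -> (2,0) [heading=0, draw]
FD 8: (2,0) -> (10,0) [heading=0, draw]
BK 8: (10,0) -> (2,0) [heading=0, draw]
PD: pen down
PU: pen up
FD 9: (2,0) -> (11,0) [heading=0, move]
Final: pos=(11,0), heading=0, 3 segment(s) drawn

Start position: (0, 0)
Final position: (11, 0)
Distance = 11; >= 1e-6 -> NOT closed

Answer: no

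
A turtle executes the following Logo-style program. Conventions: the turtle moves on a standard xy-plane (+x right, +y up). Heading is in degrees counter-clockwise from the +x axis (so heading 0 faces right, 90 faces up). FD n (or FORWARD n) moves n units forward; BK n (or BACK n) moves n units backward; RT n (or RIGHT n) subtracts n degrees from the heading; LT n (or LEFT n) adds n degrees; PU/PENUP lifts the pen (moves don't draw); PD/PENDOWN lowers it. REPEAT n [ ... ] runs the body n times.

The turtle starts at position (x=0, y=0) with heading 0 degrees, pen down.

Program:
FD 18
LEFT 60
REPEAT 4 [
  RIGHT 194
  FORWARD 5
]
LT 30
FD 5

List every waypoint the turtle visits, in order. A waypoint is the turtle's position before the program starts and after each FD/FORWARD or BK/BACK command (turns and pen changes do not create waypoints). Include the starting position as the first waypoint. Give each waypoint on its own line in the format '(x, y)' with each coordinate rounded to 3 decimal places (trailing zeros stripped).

Executing turtle program step by step:
Start: pos=(0,0), heading=0, pen down
FD 18: (0,0) -> (18,0) [heading=0, draw]
LT 60: heading 0 -> 60
REPEAT 4 [
  -- iteration 1/4 --
  RT 194: heading 60 -> 226
  FD 5: (18,0) -> (14.527,-3.597) [heading=226, draw]
  -- iteration 2/4 --
  RT 194: heading 226 -> 32
  FD 5: (14.527,-3.597) -> (18.767,-0.947) [heading=32, draw]
  -- iteration 3/4 --
  RT 194: heading 32 -> 198
  FD 5: (18.767,-0.947) -> (14.012,-2.492) [heading=198, draw]
  -- iteration 4/4 --
  RT 194: heading 198 -> 4
  FD 5: (14.012,-2.492) -> (18.999,-2.143) [heading=4, draw]
]
LT 30: heading 4 -> 34
FD 5: (18.999,-2.143) -> (23.145,0.653) [heading=34, draw]
Final: pos=(23.145,0.653), heading=34, 6 segment(s) drawn
Waypoints (7 total):
(0, 0)
(18, 0)
(14.527, -3.597)
(18.767, -0.947)
(14.012, -2.492)
(18.999, -2.143)
(23.145, 0.653)

Answer: (0, 0)
(18, 0)
(14.527, -3.597)
(18.767, -0.947)
(14.012, -2.492)
(18.999, -2.143)
(23.145, 0.653)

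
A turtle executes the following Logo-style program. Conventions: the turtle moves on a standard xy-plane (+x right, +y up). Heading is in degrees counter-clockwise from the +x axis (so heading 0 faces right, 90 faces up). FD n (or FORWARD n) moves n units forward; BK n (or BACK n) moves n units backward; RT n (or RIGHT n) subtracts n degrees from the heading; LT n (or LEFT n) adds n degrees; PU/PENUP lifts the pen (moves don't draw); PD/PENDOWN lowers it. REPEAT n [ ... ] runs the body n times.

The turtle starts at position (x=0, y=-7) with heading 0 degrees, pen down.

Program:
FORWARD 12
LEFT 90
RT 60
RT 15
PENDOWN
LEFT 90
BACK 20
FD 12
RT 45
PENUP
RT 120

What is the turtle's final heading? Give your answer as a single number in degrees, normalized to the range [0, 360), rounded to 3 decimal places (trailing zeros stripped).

Answer: 300

Derivation:
Executing turtle program step by step:
Start: pos=(0,-7), heading=0, pen down
FD 12: (0,-7) -> (12,-7) [heading=0, draw]
LT 90: heading 0 -> 90
RT 60: heading 90 -> 30
RT 15: heading 30 -> 15
PD: pen down
LT 90: heading 15 -> 105
BK 20: (12,-7) -> (17.176,-26.319) [heading=105, draw]
FD 12: (17.176,-26.319) -> (14.071,-14.727) [heading=105, draw]
RT 45: heading 105 -> 60
PU: pen up
RT 120: heading 60 -> 300
Final: pos=(14.071,-14.727), heading=300, 3 segment(s) drawn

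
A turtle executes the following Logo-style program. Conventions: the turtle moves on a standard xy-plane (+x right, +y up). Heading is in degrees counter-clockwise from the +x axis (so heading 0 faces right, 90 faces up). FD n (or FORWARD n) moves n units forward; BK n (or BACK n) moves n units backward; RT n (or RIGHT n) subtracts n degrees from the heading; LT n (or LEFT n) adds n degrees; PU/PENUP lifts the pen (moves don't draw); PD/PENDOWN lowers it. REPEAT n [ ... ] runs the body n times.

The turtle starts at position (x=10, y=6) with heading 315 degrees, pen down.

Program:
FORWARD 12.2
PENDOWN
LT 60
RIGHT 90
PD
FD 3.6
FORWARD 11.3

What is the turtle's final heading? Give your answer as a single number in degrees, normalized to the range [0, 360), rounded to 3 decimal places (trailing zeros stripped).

Executing turtle program step by step:
Start: pos=(10,6), heading=315, pen down
FD 12.2: (10,6) -> (18.627,-2.627) [heading=315, draw]
PD: pen down
LT 60: heading 315 -> 15
RT 90: heading 15 -> 285
PD: pen down
FD 3.6: (18.627,-2.627) -> (19.558,-6.104) [heading=285, draw]
FD 11.3: (19.558,-6.104) -> (22.483,-17.019) [heading=285, draw]
Final: pos=(22.483,-17.019), heading=285, 3 segment(s) drawn

Answer: 285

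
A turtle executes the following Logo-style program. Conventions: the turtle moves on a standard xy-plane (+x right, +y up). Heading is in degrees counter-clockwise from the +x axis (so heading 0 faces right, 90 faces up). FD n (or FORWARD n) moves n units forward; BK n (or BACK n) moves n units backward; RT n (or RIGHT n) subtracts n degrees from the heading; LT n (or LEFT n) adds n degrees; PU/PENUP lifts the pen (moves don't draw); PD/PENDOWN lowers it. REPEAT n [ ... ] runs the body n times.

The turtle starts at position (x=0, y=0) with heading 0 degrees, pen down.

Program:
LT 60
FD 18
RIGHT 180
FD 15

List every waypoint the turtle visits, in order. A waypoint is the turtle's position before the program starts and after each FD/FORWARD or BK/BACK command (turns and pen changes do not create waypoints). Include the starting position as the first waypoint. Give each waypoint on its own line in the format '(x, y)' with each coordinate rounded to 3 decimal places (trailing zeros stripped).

Executing turtle program step by step:
Start: pos=(0,0), heading=0, pen down
LT 60: heading 0 -> 60
FD 18: (0,0) -> (9,15.588) [heading=60, draw]
RT 180: heading 60 -> 240
FD 15: (9,15.588) -> (1.5,2.598) [heading=240, draw]
Final: pos=(1.5,2.598), heading=240, 2 segment(s) drawn
Waypoints (3 total):
(0, 0)
(9, 15.588)
(1.5, 2.598)

Answer: (0, 0)
(9, 15.588)
(1.5, 2.598)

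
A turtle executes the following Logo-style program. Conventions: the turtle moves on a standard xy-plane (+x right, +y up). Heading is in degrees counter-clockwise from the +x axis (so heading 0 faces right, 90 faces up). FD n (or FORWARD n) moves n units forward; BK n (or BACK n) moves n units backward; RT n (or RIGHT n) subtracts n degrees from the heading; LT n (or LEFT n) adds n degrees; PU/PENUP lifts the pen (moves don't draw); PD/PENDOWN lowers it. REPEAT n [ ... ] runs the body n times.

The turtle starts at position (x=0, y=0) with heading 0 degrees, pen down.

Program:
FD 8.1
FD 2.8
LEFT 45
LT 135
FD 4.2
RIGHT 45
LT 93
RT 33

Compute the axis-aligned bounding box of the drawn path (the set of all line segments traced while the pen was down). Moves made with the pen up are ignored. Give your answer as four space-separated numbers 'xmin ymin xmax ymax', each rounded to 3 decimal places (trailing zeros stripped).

Answer: 0 0 10.9 0

Derivation:
Executing turtle program step by step:
Start: pos=(0,0), heading=0, pen down
FD 8.1: (0,0) -> (8.1,0) [heading=0, draw]
FD 2.8: (8.1,0) -> (10.9,0) [heading=0, draw]
LT 45: heading 0 -> 45
LT 135: heading 45 -> 180
FD 4.2: (10.9,0) -> (6.7,0) [heading=180, draw]
RT 45: heading 180 -> 135
LT 93: heading 135 -> 228
RT 33: heading 228 -> 195
Final: pos=(6.7,0), heading=195, 3 segment(s) drawn

Segment endpoints: x in {0, 6.7, 8.1, 10.9}, y in {0, 0}
xmin=0, ymin=0, xmax=10.9, ymax=0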